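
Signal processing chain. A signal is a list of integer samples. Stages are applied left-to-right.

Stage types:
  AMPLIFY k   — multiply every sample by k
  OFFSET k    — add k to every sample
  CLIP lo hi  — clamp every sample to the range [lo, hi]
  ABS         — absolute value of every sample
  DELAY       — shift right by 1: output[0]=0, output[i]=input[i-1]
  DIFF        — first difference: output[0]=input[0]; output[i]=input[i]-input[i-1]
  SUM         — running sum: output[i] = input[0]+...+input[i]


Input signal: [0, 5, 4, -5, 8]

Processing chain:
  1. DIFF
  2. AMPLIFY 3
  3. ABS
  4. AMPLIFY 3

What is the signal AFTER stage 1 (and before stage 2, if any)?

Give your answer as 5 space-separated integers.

Input: [0, 5, 4, -5, 8]
Stage 1 (DIFF): s[0]=0, 5-0=5, 4-5=-1, -5-4=-9, 8--5=13 -> [0, 5, -1, -9, 13]

Answer: 0 5 -1 -9 13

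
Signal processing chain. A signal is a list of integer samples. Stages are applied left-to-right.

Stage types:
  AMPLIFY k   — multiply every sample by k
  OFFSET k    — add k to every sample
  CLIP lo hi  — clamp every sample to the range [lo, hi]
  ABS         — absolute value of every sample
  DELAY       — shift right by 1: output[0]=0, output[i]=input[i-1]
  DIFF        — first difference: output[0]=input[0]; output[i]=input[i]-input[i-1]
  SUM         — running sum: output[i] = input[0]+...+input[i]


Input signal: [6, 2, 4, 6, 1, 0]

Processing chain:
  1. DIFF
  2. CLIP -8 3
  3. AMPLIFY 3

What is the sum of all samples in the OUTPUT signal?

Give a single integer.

Answer: -9

Derivation:
Input: [6, 2, 4, 6, 1, 0]
Stage 1 (DIFF): s[0]=6, 2-6=-4, 4-2=2, 6-4=2, 1-6=-5, 0-1=-1 -> [6, -4, 2, 2, -5, -1]
Stage 2 (CLIP -8 3): clip(6,-8,3)=3, clip(-4,-8,3)=-4, clip(2,-8,3)=2, clip(2,-8,3)=2, clip(-5,-8,3)=-5, clip(-1,-8,3)=-1 -> [3, -4, 2, 2, -5, -1]
Stage 3 (AMPLIFY 3): 3*3=9, -4*3=-12, 2*3=6, 2*3=6, -5*3=-15, -1*3=-3 -> [9, -12, 6, 6, -15, -3]
Output sum: -9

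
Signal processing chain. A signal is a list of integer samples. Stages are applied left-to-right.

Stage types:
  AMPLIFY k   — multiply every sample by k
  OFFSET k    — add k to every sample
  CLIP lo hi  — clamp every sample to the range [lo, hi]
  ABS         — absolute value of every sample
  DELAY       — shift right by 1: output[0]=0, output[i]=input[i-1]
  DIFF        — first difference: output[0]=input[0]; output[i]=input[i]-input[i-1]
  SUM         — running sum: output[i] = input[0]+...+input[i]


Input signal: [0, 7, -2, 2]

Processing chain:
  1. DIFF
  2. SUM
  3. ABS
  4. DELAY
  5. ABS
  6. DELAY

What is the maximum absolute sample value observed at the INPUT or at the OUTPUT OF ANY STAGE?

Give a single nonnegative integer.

Input: [0, 7, -2, 2] (max |s|=7)
Stage 1 (DIFF): s[0]=0, 7-0=7, -2-7=-9, 2--2=4 -> [0, 7, -9, 4] (max |s|=9)
Stage 2 (SUM): sum[0..0]=0, sum[0..1]=7, sum[0..2]=-2, sum[0..3]=2 -> [0, 7, -2, 2] (max |s|=7)
Stage 3 (ABS): |0|=0, |7|=7, |-2|=2, |2|=2 -> [0, 7, 2, 2] (max |s|=7)
Stage 4 (DELAY): [0, 0, 7, 2] = [0, 0, 7, 2] -> [0, 0, 7, 2] (max |s|=7)
Stage 5 (ABS): |0|=0, |0|=0, |7|=7, |2|=2 -> [0, 0, 7, 2] (max |s|=7)
Stage 6 (DELAY): [0, 0, 0, 7] = [0, 0, 0, 7] -> [0, 0, 0, 7] (max |s|=7)
Overall max amplitude: 9

Answer: 9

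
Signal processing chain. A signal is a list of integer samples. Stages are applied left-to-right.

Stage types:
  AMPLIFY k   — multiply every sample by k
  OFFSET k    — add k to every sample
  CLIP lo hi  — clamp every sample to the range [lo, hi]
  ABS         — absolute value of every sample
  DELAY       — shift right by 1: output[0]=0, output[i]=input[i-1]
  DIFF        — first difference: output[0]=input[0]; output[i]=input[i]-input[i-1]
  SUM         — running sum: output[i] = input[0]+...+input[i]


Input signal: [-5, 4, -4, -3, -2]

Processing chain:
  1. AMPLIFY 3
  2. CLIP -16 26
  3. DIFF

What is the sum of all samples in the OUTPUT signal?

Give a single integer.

Answer: -6

Derivation:
Input: [-5, 4, -4, -3, -2]
Stage 1 (AMPLIFY 3): -5*3=-15, 4*3=12, -4*3=-12, -3*3=-9, -2*3=-6 -> [-15, 12, -12, -9, -6]
Stage 2 (CLIP -16 26): clip(-15,-16,26)=-15, clip(12,-16,26)=12, clip(-12,-16,26)=-12, clip(-9,-16,26)=-9, clip(-6,-16,26)=-6 -> [-15, 12, -12, -9, -6]
Stage 3 (DIFF): s[0]=-15, 12--15=27, -12-12=-24, -9--12=3, -6--9=3 -> [-15, 27, -24, 3, 3]
Output sum: -6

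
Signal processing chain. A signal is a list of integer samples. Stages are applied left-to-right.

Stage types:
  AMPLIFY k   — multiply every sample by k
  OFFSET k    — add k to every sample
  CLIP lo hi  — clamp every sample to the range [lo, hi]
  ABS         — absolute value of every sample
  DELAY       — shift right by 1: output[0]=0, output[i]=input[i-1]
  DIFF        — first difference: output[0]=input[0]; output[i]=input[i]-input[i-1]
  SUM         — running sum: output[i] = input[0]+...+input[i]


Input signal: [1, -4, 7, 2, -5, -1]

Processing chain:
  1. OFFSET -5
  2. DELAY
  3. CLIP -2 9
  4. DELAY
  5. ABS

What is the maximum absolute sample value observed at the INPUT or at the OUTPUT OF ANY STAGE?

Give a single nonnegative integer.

Answer: 10

Derivation:
Input: [1, -4, 7, 2, -5, -1] (max |s|=7)
Stage 1 (OFFSET -5): 1+-5=-4, -4+-5=-9, 7+-5=2, 2+-5=-3, -5+-5=-10, -1+-5=-6 -> [-4, -9, 2, -3, -10, -6] (max |s|=10)
Stage 2 (DELAY): [0, -4, -9, 2, -3, -10] = [0, -4, -9, 2, -3, -10] -> [0, -4, -9, 2, -3, -10] (max |s|=10)
Stage 3 (CLIP -2 9): clip(0,-2,9)=0, clip(-4,-2,9)=-2, clip(-9,-2,9)=-2, clip(2,-2,9)=2, clip(-3,-2,9)=-2, clip(-10,-2,9)=-2 -> [0, -2, -2, 2, -2, -2] (max |s|=2)
Stage 4 (DELAY): [0, 0, -2, -2, 2, -2] = [0, 0, -2, -2, 2, -2] -> [0, 0, -2, -2, 2, -2] (max |s|=2)
Stage 5 (ABS): |0|=0, |0|=0, |-2|=2, |-2|=2, |2|=2, |-2|=2 -> [0, 0, 2, 2, 2, 2] (max |s|=2)
Overall max amplitude: 10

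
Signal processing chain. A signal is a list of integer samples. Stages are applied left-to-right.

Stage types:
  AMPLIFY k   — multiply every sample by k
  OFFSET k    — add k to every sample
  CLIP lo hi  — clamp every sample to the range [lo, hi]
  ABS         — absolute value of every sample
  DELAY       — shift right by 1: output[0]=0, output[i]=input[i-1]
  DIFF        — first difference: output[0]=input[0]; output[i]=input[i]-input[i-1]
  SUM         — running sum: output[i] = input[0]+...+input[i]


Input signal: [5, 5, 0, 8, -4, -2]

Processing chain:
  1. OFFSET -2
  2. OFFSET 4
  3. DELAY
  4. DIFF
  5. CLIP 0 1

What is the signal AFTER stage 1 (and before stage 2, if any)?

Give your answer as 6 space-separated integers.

Input: [5, 5, 0, 8, -4, -2]
Stage 1 (OFFSET -2): 5+-2=3, 5+-2=3, 0+-2=-2, 8+-2=6, -4+-2=-6, -2+-2=-4 -> [3, 3, -2, 6, -6, -4]

Answer: 3 3 -2 6 -6 -4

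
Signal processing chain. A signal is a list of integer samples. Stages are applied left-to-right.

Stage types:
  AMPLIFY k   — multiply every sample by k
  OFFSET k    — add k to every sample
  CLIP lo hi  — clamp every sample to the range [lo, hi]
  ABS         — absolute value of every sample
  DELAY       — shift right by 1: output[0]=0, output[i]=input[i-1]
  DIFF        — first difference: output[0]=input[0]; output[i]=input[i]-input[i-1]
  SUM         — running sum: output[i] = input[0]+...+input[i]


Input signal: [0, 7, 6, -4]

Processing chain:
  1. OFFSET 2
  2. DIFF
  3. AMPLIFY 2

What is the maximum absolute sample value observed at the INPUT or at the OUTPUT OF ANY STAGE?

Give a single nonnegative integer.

Answer: 20

Derivation:
Input: [0, 7, 6, -4] (max |s|=7)
Stage 1 (OFFSET 2): 0+2=2, 7+2=9, 6+2=8, -4+2=-2 -> [2, 9, 8, -2] (max |s|=9)
Stage 2 (DIFF): s[0]=2, 9-2=7, 8-9=-1, -2-8=-10 -> [2, 7, -1, -10] (max |s|=10)
Stage 3 (AMPLIFY 2): 2*2=4, 7*2=14, -1*2=-2, -10*2=-20 -> [4, 14, -2, -20] (max |s|=20)
Overall max amplitude: 20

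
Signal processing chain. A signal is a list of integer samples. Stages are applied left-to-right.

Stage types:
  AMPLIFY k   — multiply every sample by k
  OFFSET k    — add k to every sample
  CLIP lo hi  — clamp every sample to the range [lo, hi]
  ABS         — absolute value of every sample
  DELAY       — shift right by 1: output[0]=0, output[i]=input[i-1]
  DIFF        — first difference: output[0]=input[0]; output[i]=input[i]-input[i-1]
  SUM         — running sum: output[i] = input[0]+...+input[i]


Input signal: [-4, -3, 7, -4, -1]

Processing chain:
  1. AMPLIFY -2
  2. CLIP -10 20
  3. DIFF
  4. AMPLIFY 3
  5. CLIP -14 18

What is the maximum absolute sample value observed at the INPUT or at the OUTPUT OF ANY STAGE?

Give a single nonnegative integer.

Answer: 54

Derivation:
Input: [-4, -3, 7, -4, -1] (max |s|=7)
Stage 1 (AMPLIFY -2): -4*-2=8, -3*-2=6, 7*-2=-14, -4*-2=8, -1*-2=2 -> [8, 6, -14, 8, 2] (max |s|=14)
Stage 2 (CLIP -10 20): clip(8,-10,20)=8, clip(6,-10,20)=6, clip(-14,-10,20)=-10, clip(8,-10,20)=8, clip(2,-10,20)=2 -> [8, 6, -10, 8, 2] (max |s|=10)
Stage 3 (DIFF): s[0]=8, 6-8=-2, -10-6=-16, 8--10=18, 2-8=-6 -> [8, -2, -16, 18, -6] (max |s|=18)
Stage 4 (AMPLIFY 3): 8*3=24, -2*3=-6, -16*3=-48, 18*3=54, -6*3=-18 -> [24, -6, -48, 54, -18] (max |s|=54)
Stage 5 (CLIP -14 18): clip(24,-14,18)=18, clip(-6,-14,18)=-6, clip(-48,-14,18)=-14, clip(54,-14,18)=18, clip(-18,-14,18)=-14 -> [18, -6, -14, 18, -14] (max |s|=18)
Overall max amplitude: 54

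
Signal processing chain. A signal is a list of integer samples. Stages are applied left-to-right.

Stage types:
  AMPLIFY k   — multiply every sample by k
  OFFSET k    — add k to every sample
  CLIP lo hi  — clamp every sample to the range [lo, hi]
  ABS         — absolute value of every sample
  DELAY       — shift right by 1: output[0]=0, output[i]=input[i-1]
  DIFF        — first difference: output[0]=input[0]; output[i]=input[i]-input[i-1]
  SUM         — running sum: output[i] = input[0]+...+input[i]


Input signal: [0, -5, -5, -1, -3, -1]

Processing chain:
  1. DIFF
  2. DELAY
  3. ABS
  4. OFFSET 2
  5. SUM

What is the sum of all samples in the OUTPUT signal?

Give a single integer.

Input: [0, -5, -5, -1, -3, -1]
Stage 1 (DIFF): s[0]=0, -5-0=-5, -5--5=0, -1--5=4, -3--1=-2, -1--3=2 -> [0, -5, 0, 4, -2, 2]
Stage 2 (DELAY): [0, 0, -5, 0, 4, -2] = [0, 0, -5, 0, 4, -2] -> [0, 0, -5, 0, 4, -2]
Stage 3 (ABS): |0|=0, |0|=0, |-5|=5, |0|=0, |4|=4, |-2|=2 -> [0, 0, 5, 0, 4, 2]
Stage 4 (OFFSET 2): 0+2=2, 0+2=2, 5+2=7, 0+2=2, 4+2=6, 2+2=4 -> [2, 2, 7, 2, 6, 4]
Stage 5 (SUM): sum[0..0]=2, sum[0..1]=4, sum[0..2]=11, sum[0..3]=13, sum[0..4]=19, sum[0..5]=23 -> [2, 4, 11, 13, 19, 23]
Output sum: 72

Answer: 72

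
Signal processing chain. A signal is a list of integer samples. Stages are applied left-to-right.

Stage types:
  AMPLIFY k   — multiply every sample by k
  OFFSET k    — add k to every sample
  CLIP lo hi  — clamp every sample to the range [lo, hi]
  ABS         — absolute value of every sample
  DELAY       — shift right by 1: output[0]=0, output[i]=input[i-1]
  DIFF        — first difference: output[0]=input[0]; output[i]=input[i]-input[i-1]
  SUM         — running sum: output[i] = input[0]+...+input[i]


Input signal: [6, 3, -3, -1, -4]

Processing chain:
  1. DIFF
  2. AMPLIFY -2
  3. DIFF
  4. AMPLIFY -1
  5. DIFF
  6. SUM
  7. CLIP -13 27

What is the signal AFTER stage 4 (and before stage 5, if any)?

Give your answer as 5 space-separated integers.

Input: [6, 3, -3, -1, -4]
Stage 1 (DIFF): s[0]=6, 3-6=-3, -3-3=-6, -1--3=2, -4--1=-3 -> [6, -3, -6, 2, -3]
Stage 2 (AMPLIFY -2): 6*-2=-12, -3*-2=6, -6*-2=12, 2*-2=-4, -3*-2=6 -> [-12, 6, 12, -4, 6]
Stage 3 (DIFF): s[0]=-12, 6--12=18, 12-6=6, -4-12=-16, 6--4=10 -> [-12, 18, 6, -16, 10]
Stage 4 (AMPLIFY -1): -12*-1=12, 18*-1=-18, 6*-1=-6, -16*-1=16, 10*-1=-10 -> [12, -18, -6, 16, -10]

Answer: 12 -18 -6 16 -10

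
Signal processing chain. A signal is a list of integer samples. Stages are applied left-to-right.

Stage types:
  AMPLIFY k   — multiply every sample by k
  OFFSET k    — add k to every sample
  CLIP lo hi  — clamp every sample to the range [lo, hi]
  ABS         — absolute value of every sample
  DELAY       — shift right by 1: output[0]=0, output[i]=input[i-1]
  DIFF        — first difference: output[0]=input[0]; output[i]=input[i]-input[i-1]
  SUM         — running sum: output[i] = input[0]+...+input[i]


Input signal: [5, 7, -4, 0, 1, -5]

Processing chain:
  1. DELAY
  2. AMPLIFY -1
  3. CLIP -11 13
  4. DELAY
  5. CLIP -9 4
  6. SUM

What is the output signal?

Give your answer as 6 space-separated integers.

Input: [5, 7, -4, 0, 1, -5]
Stage 1 (DELAY): [0, 5, 7, -4, 0, 1] = [0, 5, 7, -4, 0, 1] -> [0, 5, 7, -4, 0, 1]
Stage 2 (AMPLIFY -1): 0*-1=0, 5*-1=-5, 7*-1=-7, -4*-1=4, 0*-1=0, 1*-1=-1 -> [0, -5, -7, 4, 0, -1]
Stage 3 (CLIP -11 13): clip(0,-11,13)=0, clip(-5,-11,13)=-5, clip(-7,-11,13)=-7, clip(4,-11,13)=4, clip(0,-11,13)=0, clip(-1,-11,13)=-1 -> [0, -5, -7, 4, 0, -1]
Stage 4 (DELAY): [0, 0, -5, -7, 4, 0] = [0, 0, -5, -7, 4, 0] -> [0, 0, -5, -7, 4, 0]
Stage 5 (CLIP -9 4): clip(0,-9,4)=0, clip(0,-9,4)=0, clip(-5,-9,4)=-5, clip(-7,-9,4)=-7, clip(4,-9,4)=4, clip(0,-9,4)=0 -> [0, 0, -5, -7, 4, 0]
Stage 6 (SUM): sum[0..0]=0, sum[0..1]=0, sum[0..2]=-5, sum[0..3]=-12, sum[0..4]=-8, sum[0..5]=-8 -> [0, 0, -5, -12, -8, -8]

Answer: 0 0 -5 -12 -8 -8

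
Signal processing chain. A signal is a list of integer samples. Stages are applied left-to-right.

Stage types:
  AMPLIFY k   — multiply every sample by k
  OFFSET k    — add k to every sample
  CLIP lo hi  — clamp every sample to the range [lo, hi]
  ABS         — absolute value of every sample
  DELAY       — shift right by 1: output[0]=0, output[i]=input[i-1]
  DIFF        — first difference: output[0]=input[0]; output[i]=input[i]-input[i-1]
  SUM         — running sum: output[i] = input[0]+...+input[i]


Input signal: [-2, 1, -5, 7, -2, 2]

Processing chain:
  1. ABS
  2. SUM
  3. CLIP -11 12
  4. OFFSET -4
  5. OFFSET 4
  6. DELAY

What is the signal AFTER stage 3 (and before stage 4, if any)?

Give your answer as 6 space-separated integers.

Answer: 2 3 8 12 12 12

Derivation:
Input: [-2, 1, -5, 7, -2, 2]
Stage 1 (ABS): |-2|=2, |1|=1, |-5|=5, |7|=7, |-2|=2, |2|=2 -> [2, 1, 5, 7, 2, 2]
Stage 2 (SUM): sum[0..0]=2, sum[0..1]=3, sum[0..2]=8, sum[0..3]=15, sum[0..4]=17, sum[0..5]=19 -> [2, 3, 8, 15, 17, 19]
Stage 3 (CLIP -11 12): clip(2,-11,12)=2, clip(3,-11,12)=3, clip(8,-11,12)=8, clip(15,-11,12)=12, clip(17,-11,12)=12, clip(19,-11,12)=12 -> [2, 3, 8, 12, 12, 12]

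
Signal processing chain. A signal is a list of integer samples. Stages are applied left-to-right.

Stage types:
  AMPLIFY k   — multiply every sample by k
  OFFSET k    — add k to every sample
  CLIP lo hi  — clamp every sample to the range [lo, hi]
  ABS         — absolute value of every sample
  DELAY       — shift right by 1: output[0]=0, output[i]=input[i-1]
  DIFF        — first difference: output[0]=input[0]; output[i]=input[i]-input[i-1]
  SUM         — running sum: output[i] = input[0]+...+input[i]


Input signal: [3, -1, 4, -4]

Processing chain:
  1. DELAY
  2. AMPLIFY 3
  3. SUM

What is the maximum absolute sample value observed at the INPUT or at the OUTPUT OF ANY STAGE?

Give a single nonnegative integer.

Input: [3, -1, 4, -4] (max |s|=4)
Stage 1 (DELAY): [0, 3, -1, 4] = [0, 3, -1, 4] -> [0, 3, -1, 4] (max |s|=4)
Stage 2 (AMPLIFY 3): 0*3=0, 3*3=9, -1*3=-3, 4*3=12 -> [0, 9, -3, 12] (max |s|=12)
Stage 3 (SUM): sum[0..0]=0, sum[0..1]=9, sum[0..2]=6, sum[0..3]=18 -> [0, 9, 6, 18] (max |s|=18)
Overall max amplitude: 18

Answer: 18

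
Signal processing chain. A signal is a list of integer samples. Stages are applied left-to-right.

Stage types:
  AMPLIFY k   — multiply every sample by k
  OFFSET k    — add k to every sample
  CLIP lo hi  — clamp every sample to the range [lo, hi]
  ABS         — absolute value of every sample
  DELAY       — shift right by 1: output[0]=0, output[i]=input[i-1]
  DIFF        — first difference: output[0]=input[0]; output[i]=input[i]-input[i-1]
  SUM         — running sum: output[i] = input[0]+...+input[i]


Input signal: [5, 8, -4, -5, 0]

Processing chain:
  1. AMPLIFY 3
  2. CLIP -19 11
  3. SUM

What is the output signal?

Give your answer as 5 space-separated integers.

Answer: 11 22 10 -5 -5

Derivation:
Input: [5, 8, -4, -5, 0]
Stage 1 (AMPLIFY 3): 5*3=15, 8*3=24, -4*3=-12, -5*3=-15, 0*3=0 -> [15, 24, -12, -15, 0]
Stage 2 (CLIP -19 11): clip(15,-19,11)=11, clip(24,-19,11)=11, clip(-12,-19,11)=-12, clip(-15,-19,11)=-15, clip(0,-19,11)=0 -> [11, 11, -12, -15, 0]
Stage 3 (SUM): sum[0..0]=11, sum[0..1]=22, sum[0..2]=10, sum[0..3]=-5, sum[0..4]=-5 -> [11, 22, 10, -5, -5]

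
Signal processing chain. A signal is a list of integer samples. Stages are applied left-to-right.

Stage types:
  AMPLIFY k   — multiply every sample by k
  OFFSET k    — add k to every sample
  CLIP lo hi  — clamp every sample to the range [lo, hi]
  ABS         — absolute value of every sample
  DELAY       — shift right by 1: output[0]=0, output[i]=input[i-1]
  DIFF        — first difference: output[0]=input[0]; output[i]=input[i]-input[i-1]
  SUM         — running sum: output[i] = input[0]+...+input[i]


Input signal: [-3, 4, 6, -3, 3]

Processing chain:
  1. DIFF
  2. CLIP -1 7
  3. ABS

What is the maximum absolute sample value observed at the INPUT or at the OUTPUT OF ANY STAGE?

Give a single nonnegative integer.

Input: [-3, 4, 6, -3, 3] (max |s|=6)
Stage 1 (DIFF): s[0]=-3, 4--3=7, 6-4=2, -3-6=-9, 3--3=6 -> [-3, 7, 2, -9, 6] (max |s|=9)
Stage 2 (CLIP -1 7): clip(-3,-1,7)=-1, clip(7,-1,7)=7, clip(2,-1,7)=2, clip(-9,-1,7)=-1, clip(6,-1,7)=6 -> [-1, 7, 2, -1, 6] (max |s|=7)
Stage 3 (ABS): |-1|=1, |7|=7, |2|=2, |-1|=1, |6|=6 -> [1, 7, 2, 1, 6] (max |s|=7)
Overall max amplitude: 9

Answer: 9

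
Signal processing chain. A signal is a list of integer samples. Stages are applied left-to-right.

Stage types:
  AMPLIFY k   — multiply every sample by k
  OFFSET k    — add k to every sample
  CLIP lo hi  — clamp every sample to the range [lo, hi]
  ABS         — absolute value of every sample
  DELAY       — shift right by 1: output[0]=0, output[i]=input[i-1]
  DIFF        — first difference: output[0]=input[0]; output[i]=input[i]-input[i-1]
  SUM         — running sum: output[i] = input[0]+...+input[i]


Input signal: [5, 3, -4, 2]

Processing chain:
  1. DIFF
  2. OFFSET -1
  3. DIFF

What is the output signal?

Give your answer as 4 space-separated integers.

Answer: 4 -7 -5 13

Derivation:
Input: [5, 3, -4, 2]
Stage 1 (DIFF): s[0]=5, 3-5=-2, -4-3=-7, 2--4=6 -> [5, -2, -7, 6]
Stage 2 (OFFSET -1): 5+-1=4, -2+-1=-3, -7+-1=-8, 6+-1=5 -> [4, -3, -8, 5]
Stage 3 (DIFF): s[0]=4, -3-4=-7, -8--3=-5, 5--8=13 -> [4, -7, -5, 13]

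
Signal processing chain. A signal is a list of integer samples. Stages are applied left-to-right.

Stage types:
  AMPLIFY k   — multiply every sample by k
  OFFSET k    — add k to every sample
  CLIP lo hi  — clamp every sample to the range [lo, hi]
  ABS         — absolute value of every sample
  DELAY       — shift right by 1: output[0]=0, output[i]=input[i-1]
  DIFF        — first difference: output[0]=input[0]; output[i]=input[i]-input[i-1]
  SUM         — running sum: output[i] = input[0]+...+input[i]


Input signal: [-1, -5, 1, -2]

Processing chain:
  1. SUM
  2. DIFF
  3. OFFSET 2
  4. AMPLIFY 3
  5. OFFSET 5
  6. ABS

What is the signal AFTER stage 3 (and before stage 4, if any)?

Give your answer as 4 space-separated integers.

Answer: 1 -3 3 0

Derivation:
Input: [-1, -5, 1, -2]
Stage 1 (SUM): sum[0..0]=-1, sum[0..1]=-6, sum[0..2]=-5, sum[0..3]=-7 -> [-1, -6, -5, -7]
Stage 2 (DIFF): s[0]=-1, -6--1=-5, -5--6=1, -7--5=-2 -> [-1, -5, 1, -2]
Stage 3 (OFFSET 2): -1+2=1, -5+2=-3, 1+2=3, -2+2=0 -> [1, -3, 3, 0]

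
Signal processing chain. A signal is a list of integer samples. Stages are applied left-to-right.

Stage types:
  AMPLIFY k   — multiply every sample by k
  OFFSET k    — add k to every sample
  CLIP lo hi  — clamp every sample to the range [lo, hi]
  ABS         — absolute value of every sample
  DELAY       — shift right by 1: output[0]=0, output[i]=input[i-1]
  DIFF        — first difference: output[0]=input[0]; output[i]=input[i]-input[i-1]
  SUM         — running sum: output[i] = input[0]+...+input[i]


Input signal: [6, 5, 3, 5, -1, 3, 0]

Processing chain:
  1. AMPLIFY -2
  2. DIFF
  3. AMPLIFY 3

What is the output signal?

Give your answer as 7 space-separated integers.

Input: [6, 5, 3, 5, -1, 3, 0]
Stage 1 (AMPLIFY -2): 6*-2=-12, 5*-2=-10, 3*-2=-6, 5*-2=-10, -1*-2=2, 3*-2=-6, 0*-2=0 -> [-12, -10, -6, -10, 2, -6, 0]
Stage 2 (DIFF): s[0]=-12, -10--12=2, -6--10=4, -10--6=-4, 2--10=12, -6-2=-8, 0--6=6 -> [-12, 2, 4, -4, 12, -8, 6]
Stage 3 (AMPLIFY 3): -12*3=-36, 2*3=6, 4*3=12, -4*3=-12, 12*3=36, -8*3=-24, 6*3=18 -> [-36, 6, 12, -12, 36, -24, 18]

Answer: -36 6 12 -12 36 -24 18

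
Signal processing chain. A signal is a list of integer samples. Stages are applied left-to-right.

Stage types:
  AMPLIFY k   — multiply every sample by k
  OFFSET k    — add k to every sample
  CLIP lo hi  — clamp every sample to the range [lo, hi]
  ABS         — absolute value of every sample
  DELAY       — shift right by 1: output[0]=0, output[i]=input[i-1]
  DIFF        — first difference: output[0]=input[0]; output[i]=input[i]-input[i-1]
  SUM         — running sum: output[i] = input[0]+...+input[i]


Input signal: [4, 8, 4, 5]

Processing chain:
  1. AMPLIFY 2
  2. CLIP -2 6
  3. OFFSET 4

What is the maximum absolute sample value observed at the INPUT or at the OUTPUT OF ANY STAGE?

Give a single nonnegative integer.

Input: [4, 8, 4, 5] (max |s|=8)
Stage 1 (AMPLIFY 2): 4*2=8, 8*2=16, 4*2=8, 5*2=10 -> [8, 16, 8, 10] (max |s|=16)
Stage 2 (CLIP -2 6): clip(8,-2,6)=6, clip(16,-2,6)=6, clip(8,-2,6)=6, clip(10,-2,6)=6 -> [6, 6, 6, 6] (max |s|=6)
Stage 3 (OFFSET 4): 6+4=10, 6+4=10, 6+4=10, 6+4=10 -> [10, 10, 10, 10] (max |s|=10)
Overall max amplitude: 16

Answer: 16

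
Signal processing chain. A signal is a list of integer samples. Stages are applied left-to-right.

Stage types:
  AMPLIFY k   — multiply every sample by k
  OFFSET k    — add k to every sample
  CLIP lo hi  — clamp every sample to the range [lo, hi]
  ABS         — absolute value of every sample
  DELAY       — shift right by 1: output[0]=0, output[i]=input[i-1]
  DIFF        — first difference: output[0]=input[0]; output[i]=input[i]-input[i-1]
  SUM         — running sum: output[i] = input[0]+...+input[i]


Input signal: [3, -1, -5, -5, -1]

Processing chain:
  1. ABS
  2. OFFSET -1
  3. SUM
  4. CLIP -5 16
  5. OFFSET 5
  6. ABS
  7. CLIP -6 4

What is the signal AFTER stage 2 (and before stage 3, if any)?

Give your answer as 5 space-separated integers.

Input: [3, -1, -5, -5, -1]
Stage 1 (ABS): |3|=3, |-1|=1, |-5|=5, |-5|=5, |-1|=1 -> [3, 1, 5, 5, 1]
Stage 2 (OFFSET -1): 3+-1=2, 1+-1=0, 5+-1=4, 5+-1=4, 1+-1=0 -> [2, 0, 4, 4, 0]

Answer: 2 0 4 4 0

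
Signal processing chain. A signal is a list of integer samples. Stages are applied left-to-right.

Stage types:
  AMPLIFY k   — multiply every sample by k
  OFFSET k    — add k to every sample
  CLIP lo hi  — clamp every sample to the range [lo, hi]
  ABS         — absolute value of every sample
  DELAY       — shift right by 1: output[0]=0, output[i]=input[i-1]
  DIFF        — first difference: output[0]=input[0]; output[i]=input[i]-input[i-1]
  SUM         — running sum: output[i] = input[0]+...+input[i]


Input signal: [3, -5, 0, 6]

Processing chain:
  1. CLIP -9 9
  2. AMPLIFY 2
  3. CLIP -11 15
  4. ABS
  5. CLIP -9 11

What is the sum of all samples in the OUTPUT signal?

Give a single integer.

Answer: 27

Derivation:
Input: [3, -5, 0, 6]
Stage 1 (CLIP -9 9): clip(3,-9,9)=3, clip(-5,-9,9)=-5, clip(0,-9,9)=0, clip(6,-9,9)=6 -> [3, -5, 0, 6]
Stage 2 (AMPLIFY 2): 3*2=6, -5*2=-10, 0*2=0, 6*2=12 -> [6, -10, 0, 12]
Stage 3 (CLIP -11 15): clip(6,-11,15)=6, clip(-10,-11,15)=-10, clip(0,-11,15)=0, clip(12,-11,15)=12 -> [6, -10, 0, 12]
Stage 4 (ABS): |6|=6, |-10|=10, |0|=0, |12|=12 -> [6, 10, 0, 12]
Stage 5 (CLIP -9 11): clip(6,-9,11)=6, clip(10,-9,11)=10, clip(0,-9,11)=0, clip(12,-9,11)=11 -> [6, 10, 0, 11]
Output sum: 27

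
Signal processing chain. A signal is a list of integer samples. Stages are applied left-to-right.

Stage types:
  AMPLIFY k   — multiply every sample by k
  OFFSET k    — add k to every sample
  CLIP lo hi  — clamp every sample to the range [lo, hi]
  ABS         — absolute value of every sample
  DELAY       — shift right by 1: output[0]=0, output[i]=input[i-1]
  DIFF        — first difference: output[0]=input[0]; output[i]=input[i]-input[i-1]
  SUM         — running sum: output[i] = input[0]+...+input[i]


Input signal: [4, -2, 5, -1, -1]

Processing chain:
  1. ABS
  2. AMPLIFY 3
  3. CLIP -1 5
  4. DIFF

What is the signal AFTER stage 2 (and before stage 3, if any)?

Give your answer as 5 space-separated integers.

Answer: 12 6 15 3 3

Derivation:
Input: [4, -2, 5, -1, -1]
Stage 1 (ABS): |4|=4, |-2|=2, |5|=5, |-1|=1, |-1|=1 -> [4, 2, 5, 1, 1]
Stage 2 (AMPLIFY 3): 4*3=12, 2*3=6, 5*3=15, 1*3=3, 1*3=3 -> [12, 6, 15, 3, 3]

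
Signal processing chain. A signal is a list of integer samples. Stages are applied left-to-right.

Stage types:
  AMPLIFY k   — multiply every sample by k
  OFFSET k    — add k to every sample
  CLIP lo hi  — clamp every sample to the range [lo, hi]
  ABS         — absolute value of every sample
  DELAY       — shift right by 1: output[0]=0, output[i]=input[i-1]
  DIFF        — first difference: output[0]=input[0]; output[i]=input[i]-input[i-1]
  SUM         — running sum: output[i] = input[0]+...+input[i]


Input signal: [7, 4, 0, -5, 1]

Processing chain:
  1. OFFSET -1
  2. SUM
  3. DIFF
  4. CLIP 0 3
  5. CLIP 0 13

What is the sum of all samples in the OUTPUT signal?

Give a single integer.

Input: [7, 4, 0, -5, 1]
Stage 1 (OFFSET -1): 7+-1=6, 4+-1=3, 0+-1=-1, -5+-1=-6, 1+-1=0 -> [6, 3, -1, -6, 0]
Stage 2 (SUM): sum[0..0]=6, sum[0..1]=9, sum[0..2]=8, sum[0..3]=2, sum[0..4]=2 -> [6, 9, 8, 2, 2]
Stage 3 (DIFF): s[0]=6, 9-6=3, 8-9=-1, 2-8=-6, 2-2=0 -> [6, 3, -1, -6, 0]
Stage 4 (CLIP 0 3): clip(6,0,3)=3, clip(3,0,3)=3, clip(-1,0,3)=0, clip(-6,0,3)=0, clip(0,0,3)=0 -> [3, 3, 0, 0, 0]
Stage 5 (CLIP 0 13): clip(3,0,13)=3, clip(3,0,13)=3, clip(0,0,13)=0, clip(0,0,13)=0, clip(0,0,13)=0 -> [3, 3, 0, 0, 0]
Output sum: 6

Answer: 6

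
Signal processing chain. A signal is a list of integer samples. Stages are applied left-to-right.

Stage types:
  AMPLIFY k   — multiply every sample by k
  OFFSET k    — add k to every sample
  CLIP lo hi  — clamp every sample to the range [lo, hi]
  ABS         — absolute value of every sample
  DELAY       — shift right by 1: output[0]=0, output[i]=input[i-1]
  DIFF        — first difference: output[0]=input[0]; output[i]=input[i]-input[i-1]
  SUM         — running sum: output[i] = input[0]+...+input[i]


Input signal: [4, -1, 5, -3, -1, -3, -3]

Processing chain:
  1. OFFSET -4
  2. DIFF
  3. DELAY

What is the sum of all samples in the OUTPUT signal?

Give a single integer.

Answer: -7

Derivation:
Input: [4, -1, 5, -3, -1, -3, -3]
Stage 1 (OFFSET -4): 4+-4=0, -1+-4=-5, 5+-4=1, -3+-4=-7, -1+-4=-5, -3+-4=-7, -3+-4=-7 -> [0, -5, 1, -7, -5, -7, -7]
Stage 2 (DIFF): s[0]=0, -5-0=-5, 1--5=6, -7-1=-8, -5--7=2, -7--5=-2, -7--7=0 -> [0, -5, 6, -8, 2, -2, 0]
Stage 3 (DELAY): [0, 0, -5, 6, -8, 2, -2] = [0, 0, -5, 6, -8, 2, -2] -> [0, 0, -5, 6, -8, 2, -2]
Output sum: -7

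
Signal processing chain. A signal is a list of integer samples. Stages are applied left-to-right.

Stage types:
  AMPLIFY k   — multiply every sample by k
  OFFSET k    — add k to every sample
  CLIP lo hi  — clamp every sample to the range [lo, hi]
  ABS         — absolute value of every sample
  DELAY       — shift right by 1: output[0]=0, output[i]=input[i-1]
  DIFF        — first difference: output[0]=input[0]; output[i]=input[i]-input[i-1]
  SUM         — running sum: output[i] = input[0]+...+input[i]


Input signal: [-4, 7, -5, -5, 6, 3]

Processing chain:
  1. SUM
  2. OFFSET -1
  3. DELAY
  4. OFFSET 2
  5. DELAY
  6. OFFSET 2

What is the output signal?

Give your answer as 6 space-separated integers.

Answer: 2 4 -1 6 1 -4

Derivation:
Input: [-4, 7, -5, -5, 6, 3]
Stage 1 (SUM): sum[0..0]=-4, sum[0..1]=3, sum[0..2]=-2, sum[0..3]=-7, sum[0..4]=-1, sum[0..5]=2 -> [-4, 3, -2, -7, -1, 2]
Stage 2 (OFFSET -1): -4+-1=-5, 3+-1=2, -2+-1=-3, -7+-1=-8, -1+-1=-2, 2+-1=1 -> [-5, 2, -3, -8, -2, 1]
Stage 3 (DELAY): [0, -5, 2, -3, -8, -2] = [0, -5, 2, -3, -8, -2] -> [0, -5, 2, -3, -8, -2]
Stage 4 (OFFSET 2): 0+2=2, -5+2=-3, 2+2=4, -3+2=-1, -8+2=-6, -2+2=0 -> [2, -3, 4, -1, -6, 0]
Stage 5 (DELAY): [0, 2, -3, 4, -1, -6] = [0, 2, -3, 4, -1, -6] -> [0, 2, -3, 4, -1, -6]
Stage 6 (OFFSET 2): 0+2=2, 2+2=4, -3+2=-1, 4+2=6, -1+2=1, -6+2=-4 -> [2, 4, -1, 6, 1, -4]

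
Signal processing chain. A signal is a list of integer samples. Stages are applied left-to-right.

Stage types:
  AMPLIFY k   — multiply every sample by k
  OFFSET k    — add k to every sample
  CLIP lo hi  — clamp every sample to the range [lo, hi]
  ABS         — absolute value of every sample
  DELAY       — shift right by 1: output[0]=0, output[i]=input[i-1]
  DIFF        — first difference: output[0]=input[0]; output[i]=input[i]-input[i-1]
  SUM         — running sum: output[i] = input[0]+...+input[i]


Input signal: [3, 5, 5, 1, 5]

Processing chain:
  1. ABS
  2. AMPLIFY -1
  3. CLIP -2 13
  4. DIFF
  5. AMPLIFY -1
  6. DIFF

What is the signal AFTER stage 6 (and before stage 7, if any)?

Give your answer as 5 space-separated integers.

Input: [3, 5, 5, 1, 5]
Stage 1 (ABS): |3|=3, |5|=5, |5|=5, |1|=1, |5|=5 -> [3, 5, 5, 1, 5]
Stage 2 (AMPLIFY -1): 3*-1=-3, 5*-1=-5, 5*-1=-5, 1*-1=-1, 5*-1=-5 -> [-3, -5, -5, -1, -5]
Stage 3 (CLIP -2 13): clip(-3,-2,13)=-2, clip(-5,-2,13)=-2, clip(-5,-2,13)=-2, clip(-1,-2,13)=-1, clip(-5,-2,13)=-2 -> [-2, -2, -2, -1, -2]
Stage 4 (DIFF): s[0]=-2, -2--2=0, -2--2=0, -1--2=1, -2--1=-1 -> [-2, 0, 0, 1, -1]
Stage 5 (AMPLIFY -1): -2*-1=2, 0*-1=0, 0*-1=0, 1*-1=-1, -1*-1=1 -> [2, 0, 0, -1, 1]
Stage 6 (DIFF): s[0]=2, 0-2=-2, 0-0=0, -1-0=-1, 1--1=2 -> [2, -2, 0, -1, 2]

Answer: 2 -2 0 -1 2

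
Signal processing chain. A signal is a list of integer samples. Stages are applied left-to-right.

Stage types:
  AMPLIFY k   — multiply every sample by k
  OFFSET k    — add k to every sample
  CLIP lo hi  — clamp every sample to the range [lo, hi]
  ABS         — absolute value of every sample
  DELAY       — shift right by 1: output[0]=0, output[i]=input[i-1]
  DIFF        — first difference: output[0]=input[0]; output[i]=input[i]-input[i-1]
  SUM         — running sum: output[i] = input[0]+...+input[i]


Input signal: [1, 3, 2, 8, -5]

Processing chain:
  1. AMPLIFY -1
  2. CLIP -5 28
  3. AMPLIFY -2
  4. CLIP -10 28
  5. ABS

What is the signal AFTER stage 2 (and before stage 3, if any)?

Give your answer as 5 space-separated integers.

Answer: -1 -3 -2 -5 5

Derivation:
Input: [1, 3, 2, 8, -5]
Stage 1 (AMPLIFY -1): 1*-1=-1, 3*-1=-3, 2*-1=-2, 8*-1=-8, -5*-1=5 -> [-1, -3, -2, -8, 5]
Stage 2 (CLIP -5 28): clip(-1,-5,28)=-1, clip(-3,-5,28)=-3, clip(-2,-5,28)=-2, clip(-8,-5,28)=-5, clip(5,-5,28)=5 -> [-1, -3, -2, -5, 5]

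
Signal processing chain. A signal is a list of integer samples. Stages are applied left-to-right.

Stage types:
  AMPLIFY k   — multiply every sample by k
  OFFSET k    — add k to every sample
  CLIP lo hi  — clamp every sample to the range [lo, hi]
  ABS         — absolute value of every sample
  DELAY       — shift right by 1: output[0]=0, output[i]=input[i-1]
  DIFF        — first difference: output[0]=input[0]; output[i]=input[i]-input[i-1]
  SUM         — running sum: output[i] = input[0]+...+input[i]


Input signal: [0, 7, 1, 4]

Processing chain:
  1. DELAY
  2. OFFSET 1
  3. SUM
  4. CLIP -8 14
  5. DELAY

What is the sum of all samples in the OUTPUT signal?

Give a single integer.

Answer: 13

Derivation:
Input: [0, 7, 1, 4]
Stage 1 (DELAY): [0, 0, 7, 1] = [0, 0, 7, 1] -> [0, 0, 7, 1]
Stage 2 (OFFSET 1): 0+1=1, 0+1=1, 7+1=8, 1+1=2 -> [1, 1, 8, 2]
Stage 3 (SUM): sum[0..0]=1, sum[0..1]=2, sum[0..2]=10, sum[0..3]=12 -> [1, 2, 10, 12]
Stage 4 (CLIP -8 14): clip(1,-8,14)=1, clip(2,-8,14)=2, clip(10,-8,14)=10, clip(12,-8,14)=12 -> [1, 2, 10, 12]
Stage 5 (DELAY): [0, 1, 2, 10] = [0, 1, 2, 10] -> [0, 1, 2, 10]
Output sum: 13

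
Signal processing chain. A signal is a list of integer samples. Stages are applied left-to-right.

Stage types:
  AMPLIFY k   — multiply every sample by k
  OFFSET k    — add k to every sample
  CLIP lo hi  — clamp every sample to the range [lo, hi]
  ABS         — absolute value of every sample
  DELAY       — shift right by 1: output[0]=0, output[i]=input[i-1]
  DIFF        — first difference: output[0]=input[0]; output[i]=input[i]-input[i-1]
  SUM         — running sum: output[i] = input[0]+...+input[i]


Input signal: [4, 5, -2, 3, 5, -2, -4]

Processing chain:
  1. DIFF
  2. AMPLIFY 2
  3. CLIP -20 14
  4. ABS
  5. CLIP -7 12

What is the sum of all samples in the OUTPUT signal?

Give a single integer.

Answer: 52

Derivation:
Input: [4, 5, -2, 3, 5, -2, -4]
Stage 1 (DIFF): s[0]=4, 5-4=1, -2-5=-7, 3--2=5, 5-3=2, -2-5=-7, -4--2=-2 -> [4, 1, -7, 5, 2, -7, -2]
Stage 2 (AMPLIFY 2): 4*2=8, 1*2=2, -7*2=-14, 5*2=10, 2*2=4, -7*2=-14, -2*2=-4 -> [8, 2, -14, 10, 4, -14, -4]
Stage 3 (CLIP -20 14): clip(8,-20,14)=8, clip(2,-20,14)=2, clip(-14,-20,14)=-14, clip(10,-20,14)=10, clip(4,-20,14)=4, clip(-14,-20,14)=-14, clip(-4,-20,14)=-4 -> [8, 2, -14, 10, 4, -14, -4]
Stage 4 (ABS): |8|=8, |2|=2, |-14|=14, |10|=10, |4|=4, |-14|=14, |-4|=4 -> [8, 2, 14, 10, 4, 14, 4]
Stage 5 (CLIP -7 12): clip(8,-7,12)=8, clip(2,-7,12)=2, clip(14,-7,12)=12, clip(10,-7,12)=10, clip(4,-7,12)=4, clip(14,-7,12)=12, clip(4,-7,12)=4 -> [8, 2, 12, 10, 4, 12, 4]
Output sum: 52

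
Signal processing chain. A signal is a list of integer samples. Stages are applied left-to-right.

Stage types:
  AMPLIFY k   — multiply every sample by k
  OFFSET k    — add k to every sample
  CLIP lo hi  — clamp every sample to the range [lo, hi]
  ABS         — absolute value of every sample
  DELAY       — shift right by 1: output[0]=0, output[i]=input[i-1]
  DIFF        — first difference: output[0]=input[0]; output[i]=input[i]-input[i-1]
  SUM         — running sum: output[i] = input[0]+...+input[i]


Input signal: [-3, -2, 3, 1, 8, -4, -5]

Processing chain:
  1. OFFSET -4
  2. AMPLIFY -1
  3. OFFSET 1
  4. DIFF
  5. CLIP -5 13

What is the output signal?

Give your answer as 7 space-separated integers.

Input: [-3, -2, 3, 1, 8, -4, -5]
Stage 1 (OFFSET -4): -3+-4=-7, -2+-4=-6, 3+-4=-1, 1+-4=-3, 8+-4=4, -4+-4=-8, -5+-4=-9 -> [-7, -6, -1, -3, 4, -8, -9]
Stage 2 (AMPLIFY -1): -7*-1=7, -6*-1=6, -1*-1=1, -3*-1=3, 4*-1=-4, -8*-1=8, -9*-1=9 -> [7, 6, 1, 3, -4, 8, 9]
Stage 3 (OFFSET 1): 7+1=8, 6+1=7, 1+1=2, 3+1=4, -4+1=-3, 8+1=9, 9+1=10 -> [8, 7, 2, 4, -3, 9, 10]
Stage 4 (DIFF): s[0]=8, 7-8=-1, 2-7=-5, 4-2=2, -3-4=-7, 9--3=12, 10-9=1 -> [8, -1, -5, 2, -7, 12, 1]
Stage 5 (CLIP -5 13): clip(8,-5,13)=8, clip(-1,-5,13)=-1, clip(-5,-5,13)=-5, clip(2,-5,13)=2, clip(-7,-5,13)=-5, clip(12,-5,13)=12, clip(1,-5,13)=1 -> [8, -1, -5, 2, -5, 12, 1]

Answer: 8 -1 -5 2 -5 12 1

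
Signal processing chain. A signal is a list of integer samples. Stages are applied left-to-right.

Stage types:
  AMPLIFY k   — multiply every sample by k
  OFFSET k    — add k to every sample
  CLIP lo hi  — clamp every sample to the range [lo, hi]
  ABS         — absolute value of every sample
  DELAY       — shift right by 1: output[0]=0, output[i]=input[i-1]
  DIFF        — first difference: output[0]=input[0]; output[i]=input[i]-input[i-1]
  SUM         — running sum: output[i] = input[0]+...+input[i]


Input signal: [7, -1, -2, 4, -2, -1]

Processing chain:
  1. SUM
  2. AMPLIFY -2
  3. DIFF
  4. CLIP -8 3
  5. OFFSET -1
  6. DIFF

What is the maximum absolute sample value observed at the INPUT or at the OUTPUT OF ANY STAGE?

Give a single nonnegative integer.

Answer: 16

Derivation:
Input: [7, -1, -2, 4, -2, -1] (max |s|=7)
Stage 1 (SUM): sum[0..0]=7, sum[0..1]=6, sum[0..2]=4, sum[0..3]=8, sum[0..4]=6, sum[0..5]=5 -> [7, 6, 4, 8, 6, 5] (max |s|=8)
Stage 2 (AMPLIFY -2): 7*-2=-14, 6*-2=-12, 4*-2=-8, 8*-2=-16, 6*-2=-12, 5*-2=-10 -> [-14, -12, -8, -16, -12, -10] (max |s|=16)
Stage 3 (DIFF): s[0]=-14, -12--14=2, -8--12=4, -16--8=-8, -12--16=4, -10--12=2 -> [-14, 2, 4, -8, 4, 2] (max |s|=14)
Stage 4 (CLIP -8 3): clip(-14,-8,3)=-8, clip(2,-8,3)=2, clip(4,-8,3)=3, clip(-8,-8,3)=-8, clip(4,-8,3)=3, clip(2,-8,3)=2 -> [-8, 2, 3, -8, 3, 2] (max |s|=8)
Stage 5 (OFFSET -1): -8+-1=-9, 2+-1=1, 3+-1=2, -8+-1=-9, 3+-1=2, 2+-1=1 -> [-9, 1, 2, -9, 2, 1] (max |s|=9)
Stage 6 (DIFF): s[0]=-9, 1--9=10, 2-1=1, -9-2=-11, 2--9=11, 1-2=-1 -> [-9, 10, 1, -11, 11, -1] (max |s|=11)
Overall max amplitude: 16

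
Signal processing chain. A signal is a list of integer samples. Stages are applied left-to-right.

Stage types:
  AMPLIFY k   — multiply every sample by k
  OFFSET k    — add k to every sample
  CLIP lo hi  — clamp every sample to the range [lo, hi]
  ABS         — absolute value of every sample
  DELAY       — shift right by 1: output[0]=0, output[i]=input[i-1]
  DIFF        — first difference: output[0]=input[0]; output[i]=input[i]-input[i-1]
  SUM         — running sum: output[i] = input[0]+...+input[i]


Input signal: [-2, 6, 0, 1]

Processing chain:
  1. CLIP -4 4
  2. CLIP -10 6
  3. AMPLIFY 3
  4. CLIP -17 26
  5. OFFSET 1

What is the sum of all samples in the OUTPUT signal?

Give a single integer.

Answer: 13

Derivation:
Input: [-2, 6, 0, 1]
Stage 1 (CLIP -4 4): clip(-2,-4,4)=-2, clip(6,-4,4)=4, clip(0,-4,4)=0, clip(1,-4,4)=1 -> [-2, 4, 0, 1]
Stage 2 (CLIP -10 6): clip(-2,-10,6)=-2, clip(4,-10,6)=4, clip(0,-10,6)=0, clip(1,-10,6)=1 -> [-2, 4, 0, 1]
Stage 3 (AMPLIFY 3): -2*3=-6, 4*3=12, 0*3=0, 1*3=3 -> [-6, 12, 0, 3]
Stage 4 (CLIP -17 26): clip(-6,-17,26)=-6, clip(12,-17,26)=12, clip(0,-17,26)=0, clip(3,-17,26)=3 -> [-6, 12, 0, 3]
Stage 5 (OFFSET 1): -6+1=-5, 12+1=13, 0+1=1, 3+1=4 -> [-5, 13, 1, 4]
Output sum: 13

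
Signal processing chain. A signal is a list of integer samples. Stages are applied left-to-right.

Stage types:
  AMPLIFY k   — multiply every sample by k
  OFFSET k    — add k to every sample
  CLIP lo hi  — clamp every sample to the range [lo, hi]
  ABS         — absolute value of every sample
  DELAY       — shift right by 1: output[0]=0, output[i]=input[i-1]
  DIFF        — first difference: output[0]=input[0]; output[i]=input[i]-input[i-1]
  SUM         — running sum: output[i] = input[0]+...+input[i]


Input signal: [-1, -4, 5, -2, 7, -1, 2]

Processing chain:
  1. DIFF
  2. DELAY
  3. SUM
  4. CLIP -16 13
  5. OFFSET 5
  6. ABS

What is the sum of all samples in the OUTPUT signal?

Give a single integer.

Input: [-1, -4, 5, -2, 7, -1, 2]
Stage 1 (DIFF): s[0]=-1, -4--1=-3, 5--4=9, -2-5=-7, 7--2=9, -1-7=-8, 2--1=3 -> [-1, -3, 9, -7, 9, -8, 3]
Stage 2 (DELAY): [0, -1, -3, 9, -7, 9, -8] = [0, -1, -3, 9, -7, 9, -8] -> [0, -1, -3, 9, -7, 9, -8]
Stage 3 (SUM): sum[0..0]=0, sum[0..1]=-1, sum[0..2]=-4, sum[0..3]=5, sum[0..4]=-2, sum[0..5]=7, sum[0..6]=-1 -> [0, -1, -4, 5, -2, 7, -1]
Stage 4 (CLIP -16 13): clip(0,-16,13)=0, clip(-1,-16,13)=-1, clip(-4,-16,13)=-4, clip(5,-16,13)=5, clip(-2,-16,13)=-2, clip(7,-16,13)=7, clip(-1,-16,13)=-1 -> [0, -1, -4, 5, -2, 7, -1]
Stage 5 (OFFSET 5): 0+5=5, -1+5=4, -4+5=1, 5+5=10, -2+5=3, 7+5=12, -1+5=4 -> [5, 4, 1, 10, 3, 12, 4]
Stage 6 (ABS): |5|=5, |4|=4, |1|=1, |10|=10, |3|=3, |12|=12, |4|=4 -> [5, 4, 1, 10, 3, 12, 4]
Output sum: 39

Answer: 39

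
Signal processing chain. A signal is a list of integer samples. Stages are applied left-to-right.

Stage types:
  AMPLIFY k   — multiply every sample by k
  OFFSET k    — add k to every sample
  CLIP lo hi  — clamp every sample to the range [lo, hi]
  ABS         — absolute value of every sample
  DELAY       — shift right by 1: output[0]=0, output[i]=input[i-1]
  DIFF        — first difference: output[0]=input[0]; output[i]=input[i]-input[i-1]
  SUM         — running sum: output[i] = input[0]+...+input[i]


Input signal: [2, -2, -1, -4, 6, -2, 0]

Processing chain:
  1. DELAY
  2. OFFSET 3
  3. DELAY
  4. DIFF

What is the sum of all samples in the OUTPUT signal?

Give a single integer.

Input: [2, -2, -1, -4, 6, -2, 0]
Stage 1 (DELAY): [0, 2, -2, -1, -4, 6, -2] = [0, 2, -2, -1, -4, 6, -2] -> [0, 2, -2, -1, -4, 6, -2]
Stage 2 (OFFSET 3): 0+3=3, 2+3=5, -2+3=1, -1+3=2, -4+3=-1, 6+3=9, -2+3=1 -> [3, 5, 1, 2, -1, 9, 1]
Stage 3 (DELAY): [0, 3, 5, 1, 2, -1, 9] = [0, 3, 5, 1, 2, -1, 9] -> [0, 3, 5, 1, 2, -1, 9]
Stage 4 (DIFF): s[0]=0, 3-0=3, 5-3=2, 1-5=-4, 2-1=1, -1-2=-3, 9--1=10 -> [0, 3, 2, -4, 1, -3, 10]
Output sum: 9

Answer: 9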